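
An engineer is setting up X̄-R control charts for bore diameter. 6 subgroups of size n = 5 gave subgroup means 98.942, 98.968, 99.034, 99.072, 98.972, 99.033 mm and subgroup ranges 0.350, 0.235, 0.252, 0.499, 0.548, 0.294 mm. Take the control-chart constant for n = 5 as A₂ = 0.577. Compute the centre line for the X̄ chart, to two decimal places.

X̄̄ = (98.942 + 98.968 + 99.034 + 99.072 + 98.972 + 99.033) / 6 = 594.0210 / 6 = 99.0035
CL = X̄̄ = 99.0035

99.00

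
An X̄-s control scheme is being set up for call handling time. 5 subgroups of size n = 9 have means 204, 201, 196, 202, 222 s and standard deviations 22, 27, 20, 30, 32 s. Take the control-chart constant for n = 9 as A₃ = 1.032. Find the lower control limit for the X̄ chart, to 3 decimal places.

177.962

X̄̄ = (204 + 201 + 196 + 202 + 222) / 5 = 205.0000
s̄ = (22 + 27 + 20 + 30 + 32) / 5 = 26.2000
LCL = X̄̄ − A₃·s̄ = 205.0000 − 1.032 × 26.2000 = 177.9616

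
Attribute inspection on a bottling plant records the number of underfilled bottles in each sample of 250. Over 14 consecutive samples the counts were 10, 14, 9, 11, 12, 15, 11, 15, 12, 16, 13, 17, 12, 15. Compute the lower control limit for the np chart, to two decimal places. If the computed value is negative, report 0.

p̄ = Σdᵢ / (k·n) = 182 / (14 × 250) = 0.05200
LCL = np̄ − 3·√(np̄(1−p̄)) = 13.0000 − 3 × 3.5106 = 2.4683

2.47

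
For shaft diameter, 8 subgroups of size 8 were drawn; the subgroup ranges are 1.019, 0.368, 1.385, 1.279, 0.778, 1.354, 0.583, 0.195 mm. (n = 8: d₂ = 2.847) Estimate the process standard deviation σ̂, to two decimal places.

0.31

R̄ = (1.019 + 0.368 + 1.385 + 1.279 + 0.778 + 1.354 + 0.583 + 0.195) / 8 = 0.8701
σ̂ = R̄ / d₂ = 0.8701 / 2.847 = 0.3056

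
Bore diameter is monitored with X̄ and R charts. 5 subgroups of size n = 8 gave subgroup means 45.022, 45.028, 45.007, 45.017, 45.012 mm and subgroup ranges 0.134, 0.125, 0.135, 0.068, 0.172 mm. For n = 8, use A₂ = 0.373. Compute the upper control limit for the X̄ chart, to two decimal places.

X̄̄ = (45.022 + 45.028 + 45.007 + 45.017 + 45.012) / 5 = 225.0860 / 5 = 45.0172
R̄ = (0.134 + 0.125 + 0.135 + 0.068 + 0.172) / 5 = 0.6340 / 5 = 0.1268
UCL = X̄̄ + A₂·R̄ = 45.0172 + 0.373 × 0.1268 = 45.0645

45.06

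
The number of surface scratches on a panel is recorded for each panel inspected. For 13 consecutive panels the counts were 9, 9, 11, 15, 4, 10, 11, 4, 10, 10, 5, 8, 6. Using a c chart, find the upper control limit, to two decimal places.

17.42

c̄ = (9 + 9 + 11 + 15 + 4 + 10 + 11 + 4 + 10 + 10 + 5 + 8 + 6) / 13 = 112 / 13 = 8.6154
UCL = c̄ + 3√c̄ = 8.6154 + 3 × √8.6154 = 8.6154 + 3 × 2.9352 = 17.4210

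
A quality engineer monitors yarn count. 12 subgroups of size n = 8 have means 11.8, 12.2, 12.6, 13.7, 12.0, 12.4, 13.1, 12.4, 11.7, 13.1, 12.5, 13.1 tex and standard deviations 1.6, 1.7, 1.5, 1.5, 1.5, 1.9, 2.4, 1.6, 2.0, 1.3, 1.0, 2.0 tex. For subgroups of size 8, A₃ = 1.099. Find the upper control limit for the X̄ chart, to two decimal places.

X̄̄ = (11.8 + 12.2 + 12.6 + 13.7 + 12.0 + 12.4 + 13.1 + 12.4 + 11.7 + 13.1 + 12.5 + 13.1) / 12 = 12.5500
s̄ = (1.6 + 1.7 + 1.5 + 1.5 + 1.5 + 1.9 + 2.4 + 1.6 + 2.0 + 1.3 + 1.0 + 2.0) / 12 = 1.6667
UCL = X̄̄ + A₃·s̄ = 12.5500 + 1.099 × 1.6667 = 14.3817

14.38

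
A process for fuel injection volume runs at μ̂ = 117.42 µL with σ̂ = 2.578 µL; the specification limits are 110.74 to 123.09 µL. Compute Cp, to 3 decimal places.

0.798

Cp = (USL − LSL) / (6σ̂) = (123.09 − 110.74) / (6 × 2.578) = 12.3500 / 15.4680 = 0.7984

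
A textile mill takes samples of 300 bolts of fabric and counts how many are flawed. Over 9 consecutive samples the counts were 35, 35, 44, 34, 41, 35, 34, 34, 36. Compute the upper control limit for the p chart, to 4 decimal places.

p̄ = Σdᵢ / (k·n) = 328 / (9 × 300) = 0.12148
UCL = p̄ + 3·√(p̄(1−p̄)/n) = 0.12148 + 3 × √(0.12148×0.87852/300) = 0.12148 + 3 × 0.01886 = 0.17807

0.1781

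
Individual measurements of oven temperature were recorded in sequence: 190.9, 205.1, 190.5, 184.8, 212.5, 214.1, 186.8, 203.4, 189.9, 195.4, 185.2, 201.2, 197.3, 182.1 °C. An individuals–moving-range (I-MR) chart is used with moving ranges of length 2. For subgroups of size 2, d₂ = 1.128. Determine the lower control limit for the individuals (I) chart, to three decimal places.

X̄ = (190.9 + 205.1 + 190.5 + 184.8 + 212.5 + 214.1 + 186.8 + 203.4 + 189.9 + 195.4 + 185.2 + 201.2 + 197.3 + 182.1) / 14 = 195.6571
Moving ranges: 14.2, 14.6, 5.7, 27.7, 1.6, 27.3, 16.6, 13.5, 5.5, 10.2, 16.0, 3.9, 15.2; M̄R̄ = 172.0000 / 13 = 13.2308
LCL = X̄ − 3·M̄R̄/d₂ = 195.6571 − 3 × 13.2308 / 1.128 = 160.4689

160.469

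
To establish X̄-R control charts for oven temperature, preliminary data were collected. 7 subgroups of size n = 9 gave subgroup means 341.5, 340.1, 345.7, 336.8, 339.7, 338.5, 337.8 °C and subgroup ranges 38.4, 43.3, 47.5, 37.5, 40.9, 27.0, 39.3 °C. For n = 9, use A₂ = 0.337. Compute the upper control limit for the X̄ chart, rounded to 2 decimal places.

353.20

X̄̄ = (341.5 + 340.1 + 345.7 + 336.8 + 339.7 + 338.5 + 337.8) / 7 = 2380.1000 / 7 = 340.0143
R̄ = (38.4 + 43.3 + 47.5 + 37.5 + 40.9 + 27.0 + 39.3) / 7 = 273.9000 / 7 = 39.1286
UCL = X̄̄ + A₂·R̄ = 340.0143 + 0.337 × 39.1286 = 353.2006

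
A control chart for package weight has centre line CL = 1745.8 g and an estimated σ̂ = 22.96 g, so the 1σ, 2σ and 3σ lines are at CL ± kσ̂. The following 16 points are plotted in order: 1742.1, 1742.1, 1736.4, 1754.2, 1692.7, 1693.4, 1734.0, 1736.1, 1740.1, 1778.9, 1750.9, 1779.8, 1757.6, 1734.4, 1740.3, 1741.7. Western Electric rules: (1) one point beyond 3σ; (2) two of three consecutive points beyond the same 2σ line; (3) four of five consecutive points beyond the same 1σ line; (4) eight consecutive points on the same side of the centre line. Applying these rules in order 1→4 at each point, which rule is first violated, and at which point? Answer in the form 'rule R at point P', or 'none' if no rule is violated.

rule 2 at point 6

Zone of each point (C = within 1σ̂, B = 1σ̂–2σ̂, A = 2σ̂–3σ̂, * = beyond 3σ̂; sign = side of CL): 1:-C, 2:-C, 3:-C, 4:+C, 5:-A, 6:-A, 7:-C, 8:-C, 9:-C, 10:+B, 11:+C, 12:+B, 13:+C, 14:-C, 15:-C, 16:-C
Rule 2 (two of three consecutive points beyond the same 2σ limit) is satisfied at point 6.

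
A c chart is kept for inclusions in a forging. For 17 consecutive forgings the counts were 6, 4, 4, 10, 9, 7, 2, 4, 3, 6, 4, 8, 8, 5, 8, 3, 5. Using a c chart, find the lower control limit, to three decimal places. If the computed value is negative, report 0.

c̄ = (6 + 4 + 4 + 10 + 9 + 7 + 2 + 4 + 3 + 6 + 4 + 8 + 8 + 5 + 8 + 3 + 5) / 17 = 96 / 17 = 5.6471
LCL = c̄ − 3√c̄ = 5.6471 − 3 × 2.3764 = -1.4820 → 0 (cannot be negative)

0.000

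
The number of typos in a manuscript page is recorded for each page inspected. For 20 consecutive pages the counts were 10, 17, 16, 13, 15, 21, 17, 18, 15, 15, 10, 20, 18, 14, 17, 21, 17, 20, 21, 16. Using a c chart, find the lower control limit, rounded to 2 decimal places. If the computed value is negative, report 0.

c̄ = (10 + 17 + 16 + 13 + 15 + 21 + 17 + 18 + 15 + 15 + 10 + 20 + 18 + 14 + 17 + 21 + 17 + 20 + 21 + 16) / 20 = 331 / 20 = 16.5500
LCL = c̄ − 3√c̄ = 16.5500 − 3 × 4.0682 = 4.3455

4.35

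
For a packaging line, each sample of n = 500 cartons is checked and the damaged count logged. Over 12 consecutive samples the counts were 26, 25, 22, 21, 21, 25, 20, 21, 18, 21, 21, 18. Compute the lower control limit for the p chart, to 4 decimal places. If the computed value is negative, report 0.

0.0159

p̄ = Σdᵢ / (k·n) = 259 / (12 × 500) = 0.04317
LCL = p̄ − 3·√(p̄(1−p̄)/n) = 0.04317 − 3 × 0.00909 = 0.01590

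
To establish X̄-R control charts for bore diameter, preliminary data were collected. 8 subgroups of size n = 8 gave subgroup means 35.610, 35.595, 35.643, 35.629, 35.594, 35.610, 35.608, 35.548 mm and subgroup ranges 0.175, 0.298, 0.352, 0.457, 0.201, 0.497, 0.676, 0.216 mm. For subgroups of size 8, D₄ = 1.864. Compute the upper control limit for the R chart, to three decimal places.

0.669

R̄ = (0.175 + 0.298 + 0.352 + 0.457 + 0.201 + 0.497 + 0.676 + 0.216) / 8 = 2.8720 / 8 = 0.3590
UCL_R = D₄·R̄ = 1.864 × 0.3590 = 0.6692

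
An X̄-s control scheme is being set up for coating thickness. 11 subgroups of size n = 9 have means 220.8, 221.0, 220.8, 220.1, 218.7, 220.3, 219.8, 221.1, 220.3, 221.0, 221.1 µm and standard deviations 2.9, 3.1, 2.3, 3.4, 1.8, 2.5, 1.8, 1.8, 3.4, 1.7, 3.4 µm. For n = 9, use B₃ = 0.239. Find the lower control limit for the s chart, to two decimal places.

s̄ = (2.9 + 3.1 + 2.3 + 3.4 + 1.8 + 2.5 + 1.8 + 1.8 + 3.4 + 1.7 + 3.4) / 11 = 2.5545
LCL_s = B₃·s̄ = 0.239 × 2.5545 = 0.6105

0.61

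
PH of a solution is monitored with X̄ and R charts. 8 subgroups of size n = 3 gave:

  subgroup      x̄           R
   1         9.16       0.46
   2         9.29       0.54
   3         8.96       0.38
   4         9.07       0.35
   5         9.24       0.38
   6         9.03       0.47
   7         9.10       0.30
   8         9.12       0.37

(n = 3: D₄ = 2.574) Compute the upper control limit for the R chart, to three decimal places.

1.046

R̄ = (0.46 + 0.54 + 0.38 + 0.35 + 0.38 + 0.47 + 0.30 + 0.37) / 8 = 3.2500 / 8 = 0.4062
UCL_R = D₄·R̄ = 2.574 × 0.4062 = 1.0457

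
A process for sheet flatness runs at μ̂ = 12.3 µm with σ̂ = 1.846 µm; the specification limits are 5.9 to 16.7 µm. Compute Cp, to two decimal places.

Cp = (USL − LSL) / (6σ̂) = (16.7 − 5.9) / (6 × 1.846) = 10.8000 / 11.0760 = 0.9751

0.98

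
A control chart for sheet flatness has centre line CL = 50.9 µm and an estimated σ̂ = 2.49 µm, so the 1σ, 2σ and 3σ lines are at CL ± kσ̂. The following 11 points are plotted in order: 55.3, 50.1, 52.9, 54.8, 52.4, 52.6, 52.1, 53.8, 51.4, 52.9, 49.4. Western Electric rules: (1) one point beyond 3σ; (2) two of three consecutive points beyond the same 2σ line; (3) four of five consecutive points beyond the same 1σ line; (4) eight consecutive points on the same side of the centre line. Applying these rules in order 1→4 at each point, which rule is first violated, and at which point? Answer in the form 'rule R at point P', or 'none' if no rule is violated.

rule 4 at point 10

Zone of each point (C = within 1σ̂, B = 1σ̂–2σ̂, A = 2σ̂–3σ̂, * = beyond 3σ̂; sign = side of CL): 1:+B, 2:-C, 3:+C, 4:+B, 5:+C, 6:+C, 7:+C, 8:+B, 9:+C, 10:+C, 11:-C
Rule 4 (eight consecutive points on the same side of the centre line) is satisfied at point 10.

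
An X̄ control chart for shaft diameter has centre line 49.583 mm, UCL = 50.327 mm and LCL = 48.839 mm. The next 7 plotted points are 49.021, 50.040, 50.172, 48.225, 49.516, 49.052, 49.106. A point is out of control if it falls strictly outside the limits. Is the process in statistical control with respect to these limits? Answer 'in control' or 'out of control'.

Compare each point to [48.839, 50.327]: sample 4 = 48.225 < LCL.

out of control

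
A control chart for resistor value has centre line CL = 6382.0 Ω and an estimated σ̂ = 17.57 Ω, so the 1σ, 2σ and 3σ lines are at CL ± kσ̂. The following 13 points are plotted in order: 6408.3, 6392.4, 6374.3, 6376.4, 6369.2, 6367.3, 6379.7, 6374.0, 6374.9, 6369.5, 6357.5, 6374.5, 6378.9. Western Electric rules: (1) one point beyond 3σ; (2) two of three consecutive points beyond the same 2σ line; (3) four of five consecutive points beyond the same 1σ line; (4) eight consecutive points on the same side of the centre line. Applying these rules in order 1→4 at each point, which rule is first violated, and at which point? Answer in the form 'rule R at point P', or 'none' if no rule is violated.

Zone of each point (C = within 1σ̂, B = 1σ̂–2σ̂, A = 2σ̂–3σ̂, * = beyond 3σ̂; sign = side of CL): 1:+B, 2:+C, 3:-C, 4:-C, 5:-C, 6:-C, 7:-C, 8:-C, 9:-C, 10:-C, 11:-B, 12:-C, 13:-C
Rule 4 (eight consecutive points on the same side of the centre line) is satisfied at point 10.

rule 4 at point 10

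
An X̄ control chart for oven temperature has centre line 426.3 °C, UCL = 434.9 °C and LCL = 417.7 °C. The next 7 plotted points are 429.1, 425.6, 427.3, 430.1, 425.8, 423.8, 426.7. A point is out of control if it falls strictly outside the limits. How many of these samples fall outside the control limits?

0

All 7 points lie within [417.7, 434.9].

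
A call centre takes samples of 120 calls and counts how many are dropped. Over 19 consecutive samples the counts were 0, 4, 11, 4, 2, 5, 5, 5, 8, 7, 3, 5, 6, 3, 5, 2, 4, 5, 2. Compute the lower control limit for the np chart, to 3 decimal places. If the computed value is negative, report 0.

p̄ = Σdᵢ / (k·n) = 86 / (19 × 120) = 0.03772
LCL = np̄ − 3·√(np̄(1−p̄)) = 4.5263 − 3 × 2.0870 = -1.7347 → 0 (negative, so LCL = 0)

0.000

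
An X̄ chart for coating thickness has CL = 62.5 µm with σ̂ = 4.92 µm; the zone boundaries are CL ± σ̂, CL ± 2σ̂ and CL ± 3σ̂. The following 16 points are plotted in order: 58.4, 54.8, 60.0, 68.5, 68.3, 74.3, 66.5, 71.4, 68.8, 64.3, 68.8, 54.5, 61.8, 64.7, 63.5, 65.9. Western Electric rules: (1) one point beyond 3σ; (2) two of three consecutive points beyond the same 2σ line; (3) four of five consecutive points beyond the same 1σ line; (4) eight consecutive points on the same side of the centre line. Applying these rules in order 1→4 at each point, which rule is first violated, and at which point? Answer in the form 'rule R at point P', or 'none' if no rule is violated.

Zone of each point (C = within 1σ̂, B = 1σ̂–2σ̂, A = 2σ̂–3σ̂, * = beyond 3σ̂; sign = side of CL): 1:-C, 2:-B, 3:-C, 4:+B, 5:+B, 6:+A, 7:+C, 8:+B, 9:+B, 10:+C, 11:+B, 12:-B, 13:-C, 14:+C, 15:+C, 16:+C
Rule 3 (four of five consecutive points beyond the same 1σ limit) is satisfied at point 8.

rule 3 at point 8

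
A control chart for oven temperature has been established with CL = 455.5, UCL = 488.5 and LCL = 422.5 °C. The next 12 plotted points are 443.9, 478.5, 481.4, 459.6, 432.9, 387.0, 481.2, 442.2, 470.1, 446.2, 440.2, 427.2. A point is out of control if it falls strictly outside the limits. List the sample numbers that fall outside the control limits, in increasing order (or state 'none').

Compare each point to [422.5, 488.5]: sample 6 = 387.0 < LCL.

6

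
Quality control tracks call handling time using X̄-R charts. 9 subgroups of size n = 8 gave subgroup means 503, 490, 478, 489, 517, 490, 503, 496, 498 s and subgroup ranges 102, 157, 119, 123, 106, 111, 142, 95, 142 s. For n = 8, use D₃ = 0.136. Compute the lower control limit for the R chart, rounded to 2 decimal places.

R̄ = (102 + 157 + 119 + 123 + 106 + 111 + 142 + 95 + 142) / 9 = 1097.0000 / 9 = 121.8889
LCL_R = D₃·R̄ = 0.136 × 121.8889 = 16.5769

16.58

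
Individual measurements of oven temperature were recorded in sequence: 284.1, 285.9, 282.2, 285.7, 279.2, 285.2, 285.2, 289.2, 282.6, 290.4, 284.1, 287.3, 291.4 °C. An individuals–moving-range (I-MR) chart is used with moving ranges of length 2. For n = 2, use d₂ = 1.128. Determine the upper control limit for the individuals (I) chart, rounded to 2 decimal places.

X̄ = (284.1 + 285.9 + 282.2 + 285.7 + 279.2 + 285.2 + 285.2 + 289.2 + 282.6 + 290.4 + 284.1 + 287.3 + 291.4) / 13 = 285.5769
Moving ranges: 1.8, 3.7, 3.5, 6.5, 6.0, 0.0, 4.0, 6.6, 7.8, 6.3, 3.2, 4.1; M̄R̄ = 53.5000 / 12 = 4.4583
UCL = X̄ + 3·M̄R̄/d₂ = 285.5769 + 3 × 4.4583 / 1.128 = 297.4342

297.43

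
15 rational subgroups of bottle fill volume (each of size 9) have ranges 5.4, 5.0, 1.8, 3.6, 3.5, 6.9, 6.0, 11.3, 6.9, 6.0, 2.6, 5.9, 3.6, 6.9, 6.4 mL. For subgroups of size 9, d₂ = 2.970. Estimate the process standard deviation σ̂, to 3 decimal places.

R̄ = (5.4 + 5.0 + 1.8 + 3.6 + 3.5 + 6.9 + 6.0 + 11.3 + 6.9 + 6.0 + 2.6 + 5.9 + 3.6 + 6.9 + 6.4) / 15 = 5.4533
σ̂ = R̄ / d₂ = 5.4533 / 2.970 = 1.8361

1.836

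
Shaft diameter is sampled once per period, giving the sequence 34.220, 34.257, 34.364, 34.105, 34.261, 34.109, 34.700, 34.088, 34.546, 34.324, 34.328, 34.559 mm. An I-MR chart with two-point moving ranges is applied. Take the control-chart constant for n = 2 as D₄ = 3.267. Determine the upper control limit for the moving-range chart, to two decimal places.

Moving ranges: 0.037, 0.107, 0.259, 0.156, 0.152, 0.591, 0.612, 0.458, 0.222, 0.004, 0.231; M̄R̄ = 2.8290 / 11 = 0.2572
UCL_MR = D₄·M̄R̄ = 3.267 × 0.2572 = 0.8402

0.84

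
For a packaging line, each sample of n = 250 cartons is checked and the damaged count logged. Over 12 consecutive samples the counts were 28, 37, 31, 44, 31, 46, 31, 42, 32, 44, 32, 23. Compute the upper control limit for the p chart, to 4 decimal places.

0.2062

p̄ = Σdᵢ / (k·n) = 421 / (12 × 250) = 0.14033
UCL = p̄ + 3·√(p̄(1−p̄)/n) = 0.14033 + 3 × √(0.14033×0.85967/250) = 0.14033 + 3 × 0.02197 = 0.20624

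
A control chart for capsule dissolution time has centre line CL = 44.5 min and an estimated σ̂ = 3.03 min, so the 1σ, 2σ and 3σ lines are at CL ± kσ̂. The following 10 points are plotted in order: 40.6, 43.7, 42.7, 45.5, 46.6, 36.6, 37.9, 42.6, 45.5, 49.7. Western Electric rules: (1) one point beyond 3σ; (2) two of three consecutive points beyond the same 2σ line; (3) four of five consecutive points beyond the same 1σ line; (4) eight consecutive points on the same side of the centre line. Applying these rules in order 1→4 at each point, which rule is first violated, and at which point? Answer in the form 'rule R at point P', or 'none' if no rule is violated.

Zone of each point (C = within 1σ̂, B = 1σ̂–2σ̂, A = 2σ̂–3σ̂, * = beyond 3σ̂; sign = side of CL): 1:-B, 2:-C, 3:-C, 4:+C, 5:+C, 6:-A, 7:-A, 8:-C, 9:+C, 10:+B
Rule 2 (two of three consecutive points beyond the same 2σ limit) is satisfied at point 7.

rule 2 at point 7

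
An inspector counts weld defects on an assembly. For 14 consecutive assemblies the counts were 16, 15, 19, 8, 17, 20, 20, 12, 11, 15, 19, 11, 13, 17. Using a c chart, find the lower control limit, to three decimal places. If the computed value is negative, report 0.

c̄ = (16 + 15 + 19 + 8 + 17 + 20 + 20 + 12 + 11 + 15 + 19 + 11 + 13 + 17) / 14 = 213 / 14 = 15.2143
LCL = c̄ − 3√c̄ = 15.2143 − 3 × 3.9005 = 3.5126

3.513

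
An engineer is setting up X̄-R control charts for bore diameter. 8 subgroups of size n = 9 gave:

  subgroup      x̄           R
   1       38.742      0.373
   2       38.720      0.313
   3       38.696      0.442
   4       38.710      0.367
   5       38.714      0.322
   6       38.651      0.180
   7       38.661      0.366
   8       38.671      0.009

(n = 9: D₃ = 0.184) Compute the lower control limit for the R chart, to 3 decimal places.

0.055

R̄ = (0.373 + 0.313 + 0.442 + 0.367 + 0.322 + 0.180 + 0.366 + 0.009) / 8 = 2.3720 / 8 = 0.2965
LCL_R = D₃·R̄ = 0.184 × 0.2965 = 0.0546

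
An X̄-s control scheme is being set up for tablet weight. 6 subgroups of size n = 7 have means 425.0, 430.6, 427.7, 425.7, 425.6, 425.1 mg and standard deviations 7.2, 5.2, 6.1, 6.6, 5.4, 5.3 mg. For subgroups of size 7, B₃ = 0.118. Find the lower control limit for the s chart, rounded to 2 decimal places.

s̄ = (7.2 + 5.2 + 6.1 + 6.6 + 5.4 + 5.3) / 6 = 5.9667
LCL_s = B₃·s̄ = 0.118 × 5.9667 = 0.7041

0.70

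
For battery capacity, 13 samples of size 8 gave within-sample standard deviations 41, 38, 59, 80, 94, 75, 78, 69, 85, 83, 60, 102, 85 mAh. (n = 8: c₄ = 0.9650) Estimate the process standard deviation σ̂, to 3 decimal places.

s̄ = (41 + 38 + 59 + 80 + 94 + 75 + 78 + 69 + 85 + 83 + 60 + 102 + 85) / 13 = 73.0000
σ̂ = s̄ / c₄ = 73.0000 / 0.9650 = 75.6477

75.648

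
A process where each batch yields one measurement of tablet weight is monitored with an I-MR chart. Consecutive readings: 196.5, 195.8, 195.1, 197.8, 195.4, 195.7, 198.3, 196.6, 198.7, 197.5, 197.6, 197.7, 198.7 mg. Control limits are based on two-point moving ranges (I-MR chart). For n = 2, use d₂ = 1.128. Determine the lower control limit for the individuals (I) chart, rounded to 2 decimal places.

X̄ = (196.5 + 195.8 + 195.1 + 197.8 + 195.4 + 195.7 + 198.3 + 196.6 + 198.7 + 197.5 + 197.6 + 197.7 + 198.7) / 13 = 197.0308
Moving ranges: 0.7, 0.7, 2.7, 2.4, 0.3, 2.6, 1.7, 2.1, 1.2, 0.1, 0.1, 1.0; M̄R̄ = 15.6000 / 12 = 1.3000
LCL = X̄ − 3·M̄R̄/d₂ = 197.0308 − 3 × 1.3000 / 1.128 = 193.5733

193.57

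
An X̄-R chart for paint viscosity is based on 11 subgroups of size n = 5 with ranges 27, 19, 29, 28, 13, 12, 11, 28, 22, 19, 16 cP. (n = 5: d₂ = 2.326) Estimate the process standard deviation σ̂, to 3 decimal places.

8.755

R̄ = (27 + 19 + 29 + 28 + 13 + 12 + 11 + 28 + 22 + 19 + 16) / 11 = 20.3636
σ̂ = R̄ / d₂ = 20.3636 / 2.326 = 8.7548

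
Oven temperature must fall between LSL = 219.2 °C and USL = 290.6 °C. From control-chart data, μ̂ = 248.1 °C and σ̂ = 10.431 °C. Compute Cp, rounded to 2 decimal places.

1.14

Cp = (USL − LSL) / (6σ̂) = (290.6 − 219.2) / (6 × 10.431) = 71.4000 / 62.5860 = 1.1408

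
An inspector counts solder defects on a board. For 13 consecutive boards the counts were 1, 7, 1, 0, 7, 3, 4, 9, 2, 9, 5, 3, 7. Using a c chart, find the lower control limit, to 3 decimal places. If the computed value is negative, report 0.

0.000

c̄ = (1 + 7 + 1 + 0 + 7 + 3 + 4 + 9 + 2 + 9 + 5 + 3 + 7) / 13 = 58 / 13 = 4.4615
LCL = c̄ − 3√c̄ = 4.4615 − 3 × 2.1122 = -1.8752 → 0 (cannot be negative)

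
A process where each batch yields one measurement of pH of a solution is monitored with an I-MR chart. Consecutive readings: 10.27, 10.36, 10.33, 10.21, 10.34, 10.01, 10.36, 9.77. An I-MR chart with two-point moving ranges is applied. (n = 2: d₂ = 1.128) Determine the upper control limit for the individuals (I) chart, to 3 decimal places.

X̄ = (10.27 + 10.36 + 10.33 + 10.21 + 10.34 + 10.01 + 10.36 + 9.77) / 8 = 10.2063
Moving ranges: 0.09, 0.03, 0.12, 0.13, 0.33, 0.35, 0.59; M̄R̄ = 1.6400 / 7 = 0.2343
UCL = X̄ + 3·M̄R̄/d₂ = 10.2063 + 3 × 0.2343 / 1.128 = 10.8294

10.829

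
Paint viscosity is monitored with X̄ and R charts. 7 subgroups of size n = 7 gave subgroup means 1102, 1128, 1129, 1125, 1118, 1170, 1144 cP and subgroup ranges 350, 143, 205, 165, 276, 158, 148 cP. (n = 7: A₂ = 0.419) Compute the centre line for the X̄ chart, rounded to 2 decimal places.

X̄̄ = (1102 + 1128 + 1129 + 1125 + 1118 + 1170 + 1144) / 7 = 7916.0000 / 7 = 1130.8571
CL = X̄̄ = 1130.8571

1130.86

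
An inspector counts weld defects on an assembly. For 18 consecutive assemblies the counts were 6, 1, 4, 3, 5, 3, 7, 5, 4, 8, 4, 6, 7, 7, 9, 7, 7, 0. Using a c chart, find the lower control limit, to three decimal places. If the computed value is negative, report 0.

0.000

c̄ = (6 + 1 + 4 + 3 + 5 + 3 + 7 + 5 + 4 + 8 + 4 + 6 + 7 + 7 + 9 + 7 + 7 + 0) / 18 = 93 / 18 = 5.1667
LCL = c̄ − 3√c̄ = 5.1667 − 3 × 2.2730 = -1.6524 → 0 (cannot be negative)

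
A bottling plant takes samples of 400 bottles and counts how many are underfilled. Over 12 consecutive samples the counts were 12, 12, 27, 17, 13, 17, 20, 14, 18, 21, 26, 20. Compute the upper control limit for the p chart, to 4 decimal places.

p̄ = Σdᵢ / (k·n) = 217 / (12 × 400) = 0.04521
UCL = p̄ + 3·√(p̄(1−p̄)/n) = 0.04521 + 3 × √(0.04521×0.95479/400) = 0.04521 + 3 × 0.01039 = 0.07637

0.0764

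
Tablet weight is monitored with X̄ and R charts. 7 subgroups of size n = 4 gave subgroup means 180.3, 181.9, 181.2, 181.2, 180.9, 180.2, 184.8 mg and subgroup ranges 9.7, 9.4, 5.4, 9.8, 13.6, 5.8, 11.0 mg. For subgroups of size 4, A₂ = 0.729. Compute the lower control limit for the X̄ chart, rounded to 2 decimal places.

X̄̄ = (180.3 + 181.9 + 181.2 + 181.2 + 180.9 + 180.2 + 184.8) / 7 = 1270.5000 / 7 = 181.5000
R̄ = (9.7 + 9.4 + 5.4 + 9.8 + 13.6 + 5.8 + 11.0) / 7 = 64.7000 / 7 = 9.2429
LCL = X̄̄ − A₂·R̄ = 181.5000 − 0.729 × 9.2429 = 174.7620

174.76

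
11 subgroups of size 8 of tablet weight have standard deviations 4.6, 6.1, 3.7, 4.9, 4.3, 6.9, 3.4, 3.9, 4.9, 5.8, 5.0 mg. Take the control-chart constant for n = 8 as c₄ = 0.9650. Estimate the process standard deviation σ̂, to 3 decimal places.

5.040

s̄ = (4.6 + 6.1 + 3.7 + 4.9 + 4.3 + 6.9 + 3.4 + 3.9 + 4.9 + 5.8 + 5.0) / 11 = 4.8636
σ̂ = s̄ / c₄ = 4.8636 / 0.9650 = 5.0400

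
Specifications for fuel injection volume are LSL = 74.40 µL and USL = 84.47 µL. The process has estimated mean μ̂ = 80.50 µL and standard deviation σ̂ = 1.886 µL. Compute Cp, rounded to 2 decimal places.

Cp = (USL − LSL) / (6σ̂) = (84.47 − 74.40) / (6 × 1.886) = 10.0700 / 11.3160 = 0.8899

0.89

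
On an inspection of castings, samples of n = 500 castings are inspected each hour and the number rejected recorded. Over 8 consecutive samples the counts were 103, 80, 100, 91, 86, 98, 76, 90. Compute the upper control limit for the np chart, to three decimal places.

p̄ = Σdᵢ / (k·n) = 724 / (8 × 500) = 0.18100
UCL = np̄ + 3·√(np̄(1−p̄)) = 90.5000 + 3 × √(90.5000×0.81900) = 90.5000 + 3 × 8.6093 = 116.3278

116.328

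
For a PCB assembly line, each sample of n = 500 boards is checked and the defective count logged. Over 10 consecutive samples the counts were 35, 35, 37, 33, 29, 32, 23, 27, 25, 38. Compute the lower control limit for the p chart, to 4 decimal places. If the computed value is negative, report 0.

0.0303

p̄ = Σdᵢ / (k·n) = 314 / (10 × 500) = 0.06280
LCL = p̄ − 3·√(p̄(1−p̄)/n) = 0.06280 − 3 × 0.01085 = 0.03025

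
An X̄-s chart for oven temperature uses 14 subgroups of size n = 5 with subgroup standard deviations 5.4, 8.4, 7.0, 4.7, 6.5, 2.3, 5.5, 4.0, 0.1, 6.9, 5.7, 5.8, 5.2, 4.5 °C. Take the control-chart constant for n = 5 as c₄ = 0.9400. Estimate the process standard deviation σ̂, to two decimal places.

s̄ = (5.4 + 8.4 + 7.0 + 4.7 + 6.5 + 2.3 + 5.5 + 4.0 + 0.1 + 6.9 + 5.7 + 5.8 + 5.2 + 4.5) / 14 = 5.1429
σ̂ = s̄ / c₄ = 5.1429 / 0.9400 = 5.4711

5.47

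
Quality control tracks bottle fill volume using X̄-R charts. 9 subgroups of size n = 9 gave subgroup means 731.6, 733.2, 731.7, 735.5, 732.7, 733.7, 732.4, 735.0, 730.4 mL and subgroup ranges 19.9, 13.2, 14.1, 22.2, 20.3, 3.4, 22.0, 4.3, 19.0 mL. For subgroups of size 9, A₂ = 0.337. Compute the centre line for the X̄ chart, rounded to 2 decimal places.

732.91

X̄̄ = (731.6 + 733.2 + 731.7 + 735.5 + 732.7 + 733.7 + 732.4 + 735.0 + 730.4) / 9 = 6596.2000 / 9 = 732.9111
CL = X̄̄ = 732.9111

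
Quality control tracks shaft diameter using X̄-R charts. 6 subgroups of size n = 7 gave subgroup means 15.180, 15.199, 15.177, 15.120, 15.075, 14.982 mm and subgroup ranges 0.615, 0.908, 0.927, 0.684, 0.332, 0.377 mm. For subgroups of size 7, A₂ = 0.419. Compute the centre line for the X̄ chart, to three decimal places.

X̄̄ = (15.180 + 15.199 + 15.177 + 15.120 + 15.075 + 14.982) / 6 = 90.7330 / 6 = 15.1222
CL = X̄̄ = 15.1222

15.122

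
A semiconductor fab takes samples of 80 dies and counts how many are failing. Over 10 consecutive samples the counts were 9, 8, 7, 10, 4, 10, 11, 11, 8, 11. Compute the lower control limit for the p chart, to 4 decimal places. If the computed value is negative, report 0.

0.0058

p̄ = Σdᵢ / (k·n) = 89 / (10 × 80) = 0.11125
LCL = p̄ − 3·√(p̄(1−p̄)/n) = 0.11125 − 3 × 0.03516 = 0.00578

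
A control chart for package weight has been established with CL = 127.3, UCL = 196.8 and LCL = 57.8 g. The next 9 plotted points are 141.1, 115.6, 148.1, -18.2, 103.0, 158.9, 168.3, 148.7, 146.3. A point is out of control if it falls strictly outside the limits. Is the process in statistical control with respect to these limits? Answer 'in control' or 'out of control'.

Compare each point to [57.8, 196.8]: sample 4 = -18.2 < LCL.

out of control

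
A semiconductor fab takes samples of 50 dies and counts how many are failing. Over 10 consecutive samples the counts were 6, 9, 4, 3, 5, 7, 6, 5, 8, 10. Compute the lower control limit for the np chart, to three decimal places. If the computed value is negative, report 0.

p̄ = Σdᵢ / (k·n) = 63 / (10 × 50) = 0.12600
LCL = np̄ − 3·√(np̄(1−p̄)) = 6.3000 − 3 × 2.3465 = -0.7396 → 0 (negative, so LCL = 0)

0.000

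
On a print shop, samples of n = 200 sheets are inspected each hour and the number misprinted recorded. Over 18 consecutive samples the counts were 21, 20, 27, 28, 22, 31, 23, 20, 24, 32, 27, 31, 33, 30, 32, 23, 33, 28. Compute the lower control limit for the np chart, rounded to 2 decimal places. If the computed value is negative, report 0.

12.46

p̄ = Σdᵢ / (k·n) = 485 / (18 × 200) = 0.13472
LCL = np̄ − 3·√(np̄(1−p̄)) = 26.9444 − 3 × 4.8285 = 12.4589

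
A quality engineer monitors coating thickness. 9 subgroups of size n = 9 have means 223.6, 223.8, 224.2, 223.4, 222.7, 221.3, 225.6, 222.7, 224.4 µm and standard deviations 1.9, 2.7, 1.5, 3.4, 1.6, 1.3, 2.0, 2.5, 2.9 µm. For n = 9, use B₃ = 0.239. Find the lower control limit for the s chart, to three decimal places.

s̄ = (1.9 + 2.7 + 1.5 + 3.4 + 1.6 + 1.3 + 2.0 + 2.5 + 2.9) / 9 = 2.2000
LCL_s = B₃·s̄ = 0.239 × 2.2000 = 0.5258

0.526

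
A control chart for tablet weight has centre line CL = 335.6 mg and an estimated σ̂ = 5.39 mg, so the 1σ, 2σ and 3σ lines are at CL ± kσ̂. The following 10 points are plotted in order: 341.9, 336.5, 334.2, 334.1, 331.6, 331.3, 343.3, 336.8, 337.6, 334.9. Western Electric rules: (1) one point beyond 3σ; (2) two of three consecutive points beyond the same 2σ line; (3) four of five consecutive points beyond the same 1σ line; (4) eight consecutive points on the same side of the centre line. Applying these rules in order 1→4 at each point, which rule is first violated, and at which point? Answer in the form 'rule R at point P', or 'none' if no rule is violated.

Zone of each point (C = within 1σ̂, B = 1σ̂–2σ̂, A = 2σ̂–3σ̂, * = beyond 3σ̂; sign = side of CL): 1:+B, 2:+C, 3:-C, 4:-C, 5:-C, 6:-C, 7:+B, 8:+C, 9:+C, 10:-C
No rule fires across all 10 points.

none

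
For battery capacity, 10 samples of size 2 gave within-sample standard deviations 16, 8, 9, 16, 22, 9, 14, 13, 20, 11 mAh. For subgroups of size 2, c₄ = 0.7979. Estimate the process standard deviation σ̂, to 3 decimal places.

s̄ = (16 + 8 + 9 + 16 + 22 + 9 + 14 + 13 + 20 + 11) / 10 = 13.8000
σ̂ = s̄ / c₄ = 13.8000 / 0.7979 = 17.2954

17.295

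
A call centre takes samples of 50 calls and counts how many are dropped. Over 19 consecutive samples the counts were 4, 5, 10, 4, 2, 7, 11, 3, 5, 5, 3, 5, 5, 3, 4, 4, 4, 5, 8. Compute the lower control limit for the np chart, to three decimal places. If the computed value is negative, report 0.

0.000

p̄ = Σdᵢ / (k·n) = 97 / (19 × 50) = 0.10211
LCL = np̄ − 3·√(np̄(1−p̄)) = 5.1053 − 3 × 2.1410 = -1.3178 → 0 (negative, so LCL = 0)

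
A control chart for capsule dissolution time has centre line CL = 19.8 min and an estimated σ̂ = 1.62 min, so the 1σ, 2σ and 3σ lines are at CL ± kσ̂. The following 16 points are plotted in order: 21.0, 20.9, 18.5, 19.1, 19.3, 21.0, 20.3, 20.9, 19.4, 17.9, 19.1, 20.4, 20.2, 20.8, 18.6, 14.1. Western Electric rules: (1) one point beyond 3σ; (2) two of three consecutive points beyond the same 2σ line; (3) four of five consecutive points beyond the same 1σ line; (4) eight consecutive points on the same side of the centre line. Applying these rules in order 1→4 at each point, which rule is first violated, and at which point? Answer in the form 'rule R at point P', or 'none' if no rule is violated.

Zone of each point (C = within 1σ̂, B = 1σ̂–2σ̂, A = 2σ̂–3σ̂, * = beyond 3σ̂; sign = side of CL): 1:+C, 2:+C, 3:-C, 4:-C, 5:-C, 6:+C, 7:+C, 8:+C, 9:-C, 10:-B, 11:-C, 12:+C, 13:+C, 14:+C, 15:-C, 16:-*
Rule 1 (one point beyond the 3σ limits) is satisfied at point 16.

rule 1 at point 16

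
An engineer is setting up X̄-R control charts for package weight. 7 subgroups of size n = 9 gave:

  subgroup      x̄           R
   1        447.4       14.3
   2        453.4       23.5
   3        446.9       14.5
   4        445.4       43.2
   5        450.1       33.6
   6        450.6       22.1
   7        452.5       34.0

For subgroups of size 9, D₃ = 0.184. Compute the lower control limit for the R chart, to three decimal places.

R̄ = (14.3 + 23.5 + 14.5 + 43.2 + 33.6 + 22.1 + 34.0) / 7 = 185.2000 / 7 = 26.4571
LCL_R = D₃·R̄ = 0.184 × 26.4571 = 4.8681

4.868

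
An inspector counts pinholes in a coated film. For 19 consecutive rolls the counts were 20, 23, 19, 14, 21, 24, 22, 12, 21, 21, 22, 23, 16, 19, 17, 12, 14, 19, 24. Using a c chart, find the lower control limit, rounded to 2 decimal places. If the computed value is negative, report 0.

c̄ = (20 + 23 + 19 + 14 + 21 + 24 + 22 + 12 + 21 + 21 + 22 + 23 + 16 + 19 + 17 + 12 + 14 + 19 + 24) / 19 = 363 / 19 = 19.1053
LCL = c̄ − 3√c̄ = 19.1053 − 3 × 4.3710 = 5.9924

5.99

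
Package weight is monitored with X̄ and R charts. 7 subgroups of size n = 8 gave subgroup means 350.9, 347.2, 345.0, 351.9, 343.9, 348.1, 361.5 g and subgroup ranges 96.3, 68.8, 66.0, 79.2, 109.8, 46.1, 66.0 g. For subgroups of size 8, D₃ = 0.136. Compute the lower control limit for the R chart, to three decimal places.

R̄ = (96.3 + 68.8 + 66.0 + 79.2 + 109.8 + 46.1 + 66.0) / 7 = 532.2000 / 7 = 76.0286
LCL_R = D₃·R̄ = 0.136 × 76.0286 = 10.3399

10.340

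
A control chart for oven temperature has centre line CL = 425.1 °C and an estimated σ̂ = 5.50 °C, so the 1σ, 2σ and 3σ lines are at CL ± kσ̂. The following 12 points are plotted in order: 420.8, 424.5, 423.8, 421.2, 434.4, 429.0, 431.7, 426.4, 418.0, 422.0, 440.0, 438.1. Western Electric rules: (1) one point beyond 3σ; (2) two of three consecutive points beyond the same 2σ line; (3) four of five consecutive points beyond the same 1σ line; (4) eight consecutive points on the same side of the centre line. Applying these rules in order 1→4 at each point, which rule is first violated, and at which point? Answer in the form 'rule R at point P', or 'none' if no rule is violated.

rule 2 at point 12

Zone of each point (C = within 1σ̂, B = 1σ̂–2σ̂, A = 2σ̂–3σ̂, * = beyond 3σ̂; sign = side of CL): 1:-C, 2:-C, 3:-C, 4:-C, 5:+B, 6:+C, 7:+B, 8:+C, 9:-B, 10:-C, 11:+A, 12:+A
Rule 2 (two of three consecutive points beyond the same 2σ limit) is satisfied at point 12.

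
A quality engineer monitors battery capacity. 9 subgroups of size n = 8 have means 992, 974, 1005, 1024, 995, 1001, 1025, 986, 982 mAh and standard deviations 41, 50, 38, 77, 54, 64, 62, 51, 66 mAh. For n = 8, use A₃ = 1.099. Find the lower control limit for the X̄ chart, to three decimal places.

X̄̄ = (992 + 974 + 1005 + 1024 + 995 + 1001 + 1025 + 986 + 982) / 9 = 998.2222
s̄ = (41 + 50 + 38 + 77 + 54 + 64 + 62 + 51 + 66) / 9 = 55.8889
LCL = X̄̄ − A₃·s̄ = 998.2222 − 1.099 × 55.8889 = 936.8003

936.800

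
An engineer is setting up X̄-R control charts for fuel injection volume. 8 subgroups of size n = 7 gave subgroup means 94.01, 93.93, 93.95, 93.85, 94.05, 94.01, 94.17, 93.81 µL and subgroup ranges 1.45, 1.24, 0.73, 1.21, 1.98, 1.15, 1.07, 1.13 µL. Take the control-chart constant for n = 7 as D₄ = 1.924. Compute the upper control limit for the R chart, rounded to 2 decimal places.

R̄ = (1.45 + 1.24 + 0.73 + 1.21 + 1.98 + 1.15 + 1.07 + 1.13) / 8 = 9.9600 / 8 = 1.2450
UCL_R = D₄·R̄ = 1.924 × 1.2450 = 2.3954

2.40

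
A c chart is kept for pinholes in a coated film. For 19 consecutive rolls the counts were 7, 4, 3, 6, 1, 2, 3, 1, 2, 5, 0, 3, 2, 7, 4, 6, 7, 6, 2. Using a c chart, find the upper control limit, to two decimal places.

9.54

c̄ = (7 + 4 + 3 + 6 + 1 + 2 + 3 + 1 + 2 + 5 + 0 + 3 + 2 + 7 + 4 + 6 + 7 + 6 + 2) / 19 = 71 / 19 = 3.7368
UCL = c̄ + 3√c̄ = 3.7368 + 3 × √3.7368 = 3.7368 + 3 × 1.9331 = 9.5361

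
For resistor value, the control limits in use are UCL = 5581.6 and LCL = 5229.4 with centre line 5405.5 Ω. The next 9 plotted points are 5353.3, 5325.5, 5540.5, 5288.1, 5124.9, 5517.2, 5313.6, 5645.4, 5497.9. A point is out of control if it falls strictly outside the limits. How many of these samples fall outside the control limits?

Compare each point to [5229.4, 5581.6]: sample 5 = 5124.9 < LCL; sample 8 = 5645.4 > UCL.

2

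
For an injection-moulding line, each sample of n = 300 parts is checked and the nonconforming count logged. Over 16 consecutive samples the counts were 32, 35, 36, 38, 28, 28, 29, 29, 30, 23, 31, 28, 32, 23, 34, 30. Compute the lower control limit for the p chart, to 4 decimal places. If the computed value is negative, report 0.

0.0490

p̄ = Σdᵢ / (k·n) = 486 / (16 × 300) = 0.10125
LCL = p̄ − 3·√(p̄(1−p̄)/n) = 0.10125 − 3 × 0.01742 = 0.04900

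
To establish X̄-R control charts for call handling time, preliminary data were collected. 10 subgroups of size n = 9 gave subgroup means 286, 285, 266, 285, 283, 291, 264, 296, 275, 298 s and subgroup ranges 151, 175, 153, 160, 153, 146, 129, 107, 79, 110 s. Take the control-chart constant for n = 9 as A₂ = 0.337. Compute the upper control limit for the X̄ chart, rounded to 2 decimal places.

328.83

X̄̄ = (286 + 285 + 266 + 285 + 283 + 291 + 264 + 296 + 275 + 298) / 10 = 2829.0000 / 10 = 282.9000
R̄ = (151 + 175 + 153 + 160 + 153 + 146 + 129 + 107 + 79 + 110) / 10 = 1363.0000 / 10 = 136.3000
UCL = X̄̄ + A₂·R̄ = 282.9000 + 0.337 × 136.3000 = 328.8331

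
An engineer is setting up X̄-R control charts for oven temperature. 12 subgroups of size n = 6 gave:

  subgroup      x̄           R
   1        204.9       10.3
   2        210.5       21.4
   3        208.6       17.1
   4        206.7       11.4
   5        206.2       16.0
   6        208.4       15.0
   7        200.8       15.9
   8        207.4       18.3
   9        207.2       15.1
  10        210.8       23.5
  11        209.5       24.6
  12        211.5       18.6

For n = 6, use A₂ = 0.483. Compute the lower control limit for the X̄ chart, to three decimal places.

X̄̄ = (204.9 + 210.5 + 208.6 + 206.7 + 206.2 + 208.4 + 200.8 + 207.4 + 207.2 + 210.8 + 209.5 + 211.5) / 12 = 2492.5000 / 12 = 207.7083
R̄ = (10.3 + 21.4 + 17.1 + 11.4 + 16.0 + 15.0 + 15.9 + 18.3 + 15.1 + 23.5 + 24.6 + 18.6) / 12 = 207.2000 / 12 = 17.2667
LCL = X̄̄ − A₂·R̄ = 207.7083 − 0.483 × 17.2667 = 199.3685

199.369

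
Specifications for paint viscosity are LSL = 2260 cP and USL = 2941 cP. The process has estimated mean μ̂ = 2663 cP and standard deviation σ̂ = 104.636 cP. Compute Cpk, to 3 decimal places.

0.886

Cpu = (USL − μ̂) / (3σ̂) = (2941 − 2663) / (3 × 104.636) = 0.8856; Cpl = (μ̂ − LSL) / (3σ̂) = (2663 − 2260) / (3 × 104.636) = 1.2838; Cpk = min(Cpu, Cpl) = 0.8856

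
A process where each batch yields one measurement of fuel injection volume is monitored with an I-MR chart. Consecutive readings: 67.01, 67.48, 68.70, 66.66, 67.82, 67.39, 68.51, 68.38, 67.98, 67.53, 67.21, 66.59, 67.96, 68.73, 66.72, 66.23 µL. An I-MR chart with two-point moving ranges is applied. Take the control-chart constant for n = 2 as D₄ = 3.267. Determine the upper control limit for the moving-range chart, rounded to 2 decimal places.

Moving ranges: 0.47, 1.22, 2.04, 1.16, 0.43, 1.12, 0.13, 0.40, 0.45, 0.32, 0.62, 1.37, 0.77, 2.01, 0.49; M̄R̄ = 13.0000 / 15 = 0.8667
UCL_MR = D₄·M̄R̄ = 3.267 × 0.8667 = 2.8314

2.83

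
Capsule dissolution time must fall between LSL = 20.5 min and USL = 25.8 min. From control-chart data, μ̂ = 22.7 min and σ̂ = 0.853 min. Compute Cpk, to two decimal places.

0.86

Cpu = (USL − μ̂) / (3σ̂) = (25.8 − 22.7) / (3 × 0.853) = 1.2114; Cpl = (μ̂ − LSL) / (3σ̂) = (22.7 − 20.5) / (3 × 0.853) = 0.8597; Cpk = min(Cpu, Cpl) = 0.8597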